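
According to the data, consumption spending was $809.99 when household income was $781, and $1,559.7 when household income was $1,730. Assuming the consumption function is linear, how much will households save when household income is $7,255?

S = 1330.55

MPC = (1559.7 − 809.99)/(1730 − 781) = 749.71/949 = 0.79
a = 809.99 − 0.79(781) = 809.99 − 616.99 = 193
C = 193 + 0.79(7255) = 5924.45
S = 7255 − 5924.45 = 1330.55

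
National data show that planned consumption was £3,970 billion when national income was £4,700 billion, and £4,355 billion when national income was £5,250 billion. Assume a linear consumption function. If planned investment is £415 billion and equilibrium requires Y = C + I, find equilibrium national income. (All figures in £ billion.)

Y = 3650

MPC = (4355 − 3970)/(5250 − 4700) = 385/550 = 0.7
a = 3970 − 0.7(4700) = 680
Equilibrium: Y = 680 + 0.7Y + 415
0.3Y = 1095, so Y = 1095/0.3 = 3650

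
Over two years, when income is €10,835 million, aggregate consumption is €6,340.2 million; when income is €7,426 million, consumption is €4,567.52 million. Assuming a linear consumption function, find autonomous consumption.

MPC = ΔC/ΔY = (6340.2 − 4567.52)/(10835 − 7426) = 1772.68/3409 = 0.52
a = C − MPC·Y = 4567.52 − 0.52(7426) = 4567.52 − 3861.52 = 706

a = 706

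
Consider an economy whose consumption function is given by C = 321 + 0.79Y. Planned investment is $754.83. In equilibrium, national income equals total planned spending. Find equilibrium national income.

Y = 5123

Y = C + I = 321 + 0.79Y + 754.83
Y − 0.79Y = 1075.83
0.21Y = 1075.83, so Y = 1075.83/0.21 = 5123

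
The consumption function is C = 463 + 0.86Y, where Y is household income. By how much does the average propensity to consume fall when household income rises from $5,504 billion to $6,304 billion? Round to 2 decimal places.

ΔAPC = 0.01

At Y = 5504: C = 463 + 0.86(5504) = 5196.44, APC = 5196.44/5504 = 0.944
At Y = 6304: C = 5884.44, APC = 5884.44/6304 = 0.933
Fall in APC = 0.944 − 0.933 = 0.011 ≈ 0.01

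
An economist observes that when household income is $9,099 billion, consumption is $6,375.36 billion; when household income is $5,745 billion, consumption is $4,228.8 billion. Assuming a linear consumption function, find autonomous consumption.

MPC = ΔC/ΔY = (6375.36 − 4228.8)/(9099 − 5745) = 2146.56/3354 = 0.64
a = C − MPC·Y = 4228.8 − 0.64(5745) = 4228.8 − 3676.8 = 552

a = 552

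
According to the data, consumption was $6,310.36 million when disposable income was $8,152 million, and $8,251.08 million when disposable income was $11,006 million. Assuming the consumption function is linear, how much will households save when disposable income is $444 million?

S = -624.92

MPC = (8251.08 − 6310.36)/(11006 − 8152) = 1940.72/2854 = 0.68
a = 6310.36 − 0.68(8152) = 6310.36 − 5543.36 = 767
C = 767 + 0.68(444) = 1068.92
S = 444 − 1068.92 = -624.92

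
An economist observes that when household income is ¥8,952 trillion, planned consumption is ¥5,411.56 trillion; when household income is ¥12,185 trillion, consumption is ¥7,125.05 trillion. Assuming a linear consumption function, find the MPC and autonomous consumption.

MPC = ΔC/ΔY = (7125.05 − 5411.56)/(12185 − 8952) = 1713.49/3233 = 0.53
a = C − MPC·Y = 5411.56 − 0.53(8952) = 5411.56 − 4744.56 = 667

MPC = 0.53; a = 667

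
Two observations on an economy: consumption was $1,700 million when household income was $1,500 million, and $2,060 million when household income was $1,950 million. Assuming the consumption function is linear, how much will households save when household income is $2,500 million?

S = 0

MPC = (2060 − 1700)/(1950 − 1500) = 360/450 = 0.8
a = 1700 − 0.8(1500) = 1700 − 1200 = 500
C = 500 + 0.8(2500) = 2500
S = 2500 − 2500 = 0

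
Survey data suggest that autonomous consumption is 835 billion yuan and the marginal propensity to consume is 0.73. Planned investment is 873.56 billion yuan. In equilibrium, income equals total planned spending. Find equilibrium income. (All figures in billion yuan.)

Y = 6328

Y = C + I = 835 + 0.73Y + 873.56
Y − 0.73Y = 1708.56
0.27Y = 1708.56, so Y = 1708.56/0.27 = 6328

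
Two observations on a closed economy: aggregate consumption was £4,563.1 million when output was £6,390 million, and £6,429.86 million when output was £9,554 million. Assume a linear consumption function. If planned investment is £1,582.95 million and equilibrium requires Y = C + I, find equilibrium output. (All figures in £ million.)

MPC = (6429.86 − 4563.1)/(9554 − 6390) = 1866.76/3164 = 0.59
a = 4563.1 − 0.59(6390) = 793
Equilibrium: Y = 793 + 0.59Y + 1582.95
0.41Y = 2375.95, so Y = 2375.95/0.41 = 5795

Y = 5795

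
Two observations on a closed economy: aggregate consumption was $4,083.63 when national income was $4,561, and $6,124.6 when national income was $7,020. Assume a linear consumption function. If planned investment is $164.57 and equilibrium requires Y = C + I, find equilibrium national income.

MPC = (6124.6 − 4083.63)/(7020 − 4561) = 2040.97/2459 = 0.83
a = 4083.63 − 0.83(4561) = 298
Equilibrium: Y = 298 + 0.83Y + 164.57
0.17Y = 462.57, so Y = 462.57/0.17 = 2721

Y = 2721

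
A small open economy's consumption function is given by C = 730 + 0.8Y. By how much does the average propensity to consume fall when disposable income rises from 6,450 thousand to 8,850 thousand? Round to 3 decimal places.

ΔAPC = 0.031

At Y = 6450: C = 730 + 0.8(6450) = 5890, APC = 5890/6450 = 0.9132
At Y = 8850: C = 7810, APC = 7810/8850 = 0.8825
Fall in APC = 0.9132 − 0.8825 = 0.0307 ≈ 0.031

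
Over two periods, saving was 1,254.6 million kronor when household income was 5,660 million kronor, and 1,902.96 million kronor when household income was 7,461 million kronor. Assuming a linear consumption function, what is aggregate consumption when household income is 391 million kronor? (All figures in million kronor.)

MPS = ΔS/ΔY = (1902.96 − 1254.6)/(7461 − 5660) = 648.36/1801 = 0.36
MPC = 1 − MPS = 0.64
Autonomous saving = 1254.6 − 0.36(5660) = -783, so a = 783
C = 783 + 0.64(391) = 783 + 250.24 = 1033.24

C = 1033.24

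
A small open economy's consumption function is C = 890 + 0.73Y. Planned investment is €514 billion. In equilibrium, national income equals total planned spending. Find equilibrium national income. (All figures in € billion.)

Y = C + I = 890 + 0.73Y + 514
Y − 0.73Y = 1404
0.27Y = 1404, so Y = 1404/0.27 = 5200

Y = 5200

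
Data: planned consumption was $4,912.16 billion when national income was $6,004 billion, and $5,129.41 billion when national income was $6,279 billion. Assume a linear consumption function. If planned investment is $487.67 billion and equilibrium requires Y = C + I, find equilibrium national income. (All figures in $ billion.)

MPC = (5129.41 − 4912.16)/(6279 − 6004) = 217.25/275 = 0.79
a = 4912.16 − 0.79(6004) = 169
Equilibrium: Y = 169 + 0.79Y + 487.67
0.21Y = 656.67, so Y = 656.67/0.21 = 3127

Y = 3127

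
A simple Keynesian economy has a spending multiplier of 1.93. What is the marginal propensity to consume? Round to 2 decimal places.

MPC = 0.48

k = 1/(1 − MPC), so 1 − MPC = 1/k = 1/1.93 = 0.5181
MPC = 1 − 0.5181 = 0.48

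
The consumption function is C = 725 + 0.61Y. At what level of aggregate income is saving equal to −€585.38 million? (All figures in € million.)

S = Y − C = -725 + 0.39Y
-725 + 0.39Y = -585.38, so 0.39Y = 139.62 and Y = 358

Y = 358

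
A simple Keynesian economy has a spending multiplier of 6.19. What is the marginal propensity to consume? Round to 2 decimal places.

MPC = 0.84

k = 1/(1 − MPC), so 1 − MPC = 1/k = 1/6.19 = 0.1616
MPC = 1 − 0.1616 = 0.84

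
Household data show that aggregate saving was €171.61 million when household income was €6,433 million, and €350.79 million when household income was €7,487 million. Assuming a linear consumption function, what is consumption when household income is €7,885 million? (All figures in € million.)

MPS = ΔS/ΔY = (350.79 − 171.61)/(7487 − 6433) = 179.18/1054 = 0.17
MPC = 1 − MPS = 0.83
Autonomous saving = 171.61 − 0.17(6433) = -922, so a = 922
C = 922 + 0.83(7885) = 922 + 6544.55 = 7466.55

C = 7466.55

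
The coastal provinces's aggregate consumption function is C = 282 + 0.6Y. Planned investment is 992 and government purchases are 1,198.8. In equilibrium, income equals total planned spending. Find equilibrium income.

Y = C + I + G = 282 + 0.6Y + 992 + 1198.8
Y − 0.6Y = 2472.8
0.4Y = 2472.8, so Y = 2472.8/0.4 = 6182

Y = 6182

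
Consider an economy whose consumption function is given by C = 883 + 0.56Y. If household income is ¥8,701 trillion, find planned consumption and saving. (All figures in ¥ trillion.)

C = 883 + 0.56(8701) = 883 + 4872.56 = 5755.56
S = Y − C = 8701 − 5755.56 = 2945.44

C = 5755.56; S = 2945.44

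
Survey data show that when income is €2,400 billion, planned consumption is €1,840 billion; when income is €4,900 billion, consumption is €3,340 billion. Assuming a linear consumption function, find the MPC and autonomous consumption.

MPC = 0.6; a = 400

MPC = ΔC/ΔY = (3340 − 1840)/(4900 − 2400) = 1500/2500 = 0.6
a = C − MPC·Y = 1840 − 0.6(2400) = 1840 − 1440 = 400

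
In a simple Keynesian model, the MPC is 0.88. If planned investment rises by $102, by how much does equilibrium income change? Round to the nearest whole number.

The multiplier is 1/(1 − MPC) = 1/0.12.
ΔY = 102/0.12 = 850.00 ≈ 850

ΔY ≈ 850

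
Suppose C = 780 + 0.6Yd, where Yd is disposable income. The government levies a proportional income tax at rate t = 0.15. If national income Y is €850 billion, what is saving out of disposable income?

Yd = (1 − 0.15)(850) = 0.85(850) = 722.5
C = 780 + 0.6(722.5) = 780 + 433.5 = 1213.5
S = Yd − C = 722.5 − 1213.5 = -491

S = -491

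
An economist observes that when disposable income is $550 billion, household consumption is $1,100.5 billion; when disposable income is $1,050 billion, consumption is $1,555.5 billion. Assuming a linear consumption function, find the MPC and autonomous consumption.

MPC = ΔC/ΔY = (1555.5 − 1100.5)/(1050 − 550) = 455/500 = 0.91
a = C − MPC·Y = 1100.5 − 0.91(550) = 1100.5 − 500.5 = 600

MPC = 0.91; a = 600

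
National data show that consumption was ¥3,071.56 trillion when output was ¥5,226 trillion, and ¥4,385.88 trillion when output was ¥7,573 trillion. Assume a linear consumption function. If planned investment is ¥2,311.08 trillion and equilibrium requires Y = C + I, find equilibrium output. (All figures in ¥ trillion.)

MPC = (4385.88 − 3071.56)/(7573 − 5226) = 1314.32/2347 = 0.56
a = 3071.56 − 0.56(5226) = 145
Equilibrium: Y = 145 + 0.56Y + 2311.08
0.44Y = 2456.08, so Y = 2456.08/0.44 = 5582

Y = 5582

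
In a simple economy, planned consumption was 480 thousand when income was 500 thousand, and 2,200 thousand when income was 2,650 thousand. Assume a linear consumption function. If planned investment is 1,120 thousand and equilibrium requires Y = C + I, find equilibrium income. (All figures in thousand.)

Y = 6000

MPC = (2200 − 480)/(2650 − 500) = 1720/2150 = 0.8
a = 480 − 0.8(500) = 80
Equilibrium: Y = 80 + 0.8Y + 1120
0.2Y = 1200, so Y = 1200/0.2 = 6000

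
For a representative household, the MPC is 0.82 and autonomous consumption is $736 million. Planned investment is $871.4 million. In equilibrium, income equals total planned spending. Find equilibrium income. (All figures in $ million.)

Y = 8930

Y = C + I = 736 + 0.82Y + 871.4
Y − 0.82Y = 1607.4
0.18Y = 1607.4, so Y = 1607.4/0.18 = 8930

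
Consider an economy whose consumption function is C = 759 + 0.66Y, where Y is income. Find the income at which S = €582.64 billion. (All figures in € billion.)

Y = 3946

S = Y − C = -759 + 0.34Y
-759 + 0.34Y = 582.64, so 0.34Y = 1341.64 and Y = 3946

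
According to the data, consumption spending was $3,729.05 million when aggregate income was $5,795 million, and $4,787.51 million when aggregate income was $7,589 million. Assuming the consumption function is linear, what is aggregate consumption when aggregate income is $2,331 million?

MPC = (4787.51 − 3729.05)/(7589 − 5795) = 1058.46/1794 = 0.59
a = 3729.05 − 0.59(5795) = 3729.05 − 3419.05 = 310
C = 310 + 0.59(2331) = 310 + 1375.29 = 1685.29

C = 1685.29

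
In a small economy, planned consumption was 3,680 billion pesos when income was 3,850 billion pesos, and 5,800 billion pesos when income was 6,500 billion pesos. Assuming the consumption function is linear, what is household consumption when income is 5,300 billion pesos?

C = 4840

MPC = (5800 − 3680)/(6500 − 3850) = 2120/2650 = 0.8
a = 3680 − 0.8(3850) = 3680 − 3080 = 600
C = 600 + 0.8(5300) = 600 + 4240 = 4840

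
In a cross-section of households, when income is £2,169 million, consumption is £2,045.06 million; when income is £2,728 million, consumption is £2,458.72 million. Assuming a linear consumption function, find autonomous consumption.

MPC = ΔC/ΔY = (2458.72 − 2045.06)/(2728 − 2169) = 413.66/559 = 0.74
a = C − MPC·Y = 2045.06 − 0.74(2169) = 2045.06 − 1605.06 = 440

a = 440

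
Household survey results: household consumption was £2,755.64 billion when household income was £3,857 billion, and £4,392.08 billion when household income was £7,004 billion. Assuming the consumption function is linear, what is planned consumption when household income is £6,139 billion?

C = 3942.28

MPC = (4392.08 − 2755.64)/(7004 − 3857) = 1636.44/3147 = 0.52
a = 2755.64 − 0.52(3857) = 2755.64 − 2005.64 = 750
C = 750 + 0.52(6139) = 750 + 3192.28 = 3942.28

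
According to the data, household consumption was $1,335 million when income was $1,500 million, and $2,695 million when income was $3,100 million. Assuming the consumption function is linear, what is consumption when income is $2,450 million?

C = 2142.5

MPC = (2695 − 1335)/(3100 − 1500) = 1360/1600 = 0.85
a = 1335 − 0.85(1500) = 1335 − 1275 = 60
C = 60 + 0.85(2450) = 60 + 2082.5 = 2142.5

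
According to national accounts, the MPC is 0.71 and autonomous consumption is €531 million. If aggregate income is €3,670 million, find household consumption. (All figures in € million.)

C = 3136.7

C = 531 + 0.71(3670) = 531 + 2605.7 = 3136.7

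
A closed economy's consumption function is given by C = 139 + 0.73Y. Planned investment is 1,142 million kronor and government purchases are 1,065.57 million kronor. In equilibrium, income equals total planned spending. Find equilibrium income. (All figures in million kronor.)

Y = 8691

Y = C + I + G = 139 + 0.73Y + 1142 + 1065.57
Y − 0.73Y = 2346.57
0.27Y = 2346.57, so Y = 2346.57/0.27 = 8691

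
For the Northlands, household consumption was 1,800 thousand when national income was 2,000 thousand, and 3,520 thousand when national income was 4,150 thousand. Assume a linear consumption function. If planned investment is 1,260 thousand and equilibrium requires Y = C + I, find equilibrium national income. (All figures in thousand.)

MPC = (3520 − 1800)/(4150 − 2000) = 1720/2150 = 0.8
a = 1800 − 0.8(2000) = 200
Equilibrium: Y = 200 + 0.8Y + 1260
0.2Y = 1460, so Y = 1460/0.2 = 7300

Y = 7300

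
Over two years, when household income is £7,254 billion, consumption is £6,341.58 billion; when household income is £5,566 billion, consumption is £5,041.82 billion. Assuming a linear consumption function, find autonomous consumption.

a = 756

MPC = ΔC/ΔY = (6341.58 − 5041.82)/(7254 − 5566) = 1299.76/1688 = 0.77
a = C − MPC·Y = 5041.82 − 0.77(5566) = 5041.82 − 4285.82 = 756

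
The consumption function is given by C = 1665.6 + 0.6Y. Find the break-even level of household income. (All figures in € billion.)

Y = 4164

At break-even, C = Y: 1665.6 + 0.6Y = Y
0.4Y = 1665.6, so Y = 1665.6/0.4 = 4164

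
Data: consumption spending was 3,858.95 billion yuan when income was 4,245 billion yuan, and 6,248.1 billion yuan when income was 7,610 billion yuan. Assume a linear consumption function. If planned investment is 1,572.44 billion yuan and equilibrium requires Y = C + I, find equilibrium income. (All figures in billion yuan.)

Y = 8336

MPC = (6248.1 − 3858.95)/(7610 − 4245) = 2389.15/3365 = 0.71
a = 3858.95 − 0.71(4245) = 845
Equilibrium: Y = 845 + 0.71Y + 1572.44
0.29Y = 2417.44, so Y = 2417.44/0.29 = 8336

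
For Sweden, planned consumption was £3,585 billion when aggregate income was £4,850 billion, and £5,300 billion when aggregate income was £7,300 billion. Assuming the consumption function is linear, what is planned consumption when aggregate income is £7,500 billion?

MPC = (5300 − 3585)/(7300 − 4850) = 1715/2450 = 0.7
a = 3585 − 0.7(4850) = 3585 − 3395 = 190
C = 190 + 0.7(7500) = 190 + 5250 = 5440

C = 5440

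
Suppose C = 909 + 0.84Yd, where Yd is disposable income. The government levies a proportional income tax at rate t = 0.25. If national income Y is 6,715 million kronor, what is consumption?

C = 5139.45

Yd = (1 − 0.25)(6715) = 0.75(6715) = 5036.25
C = 909 + 0.84(5036.25) = 909 + 4230.45 = 5139.45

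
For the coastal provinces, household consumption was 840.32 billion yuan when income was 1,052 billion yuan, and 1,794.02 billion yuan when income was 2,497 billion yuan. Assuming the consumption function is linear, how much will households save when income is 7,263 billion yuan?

S = 2323.42

MPC = (1794.02 − 840.32)/(2497 − 1052) = 953.7/1445 = 0.66
a = 840.32 − 0.66(1052) = 840.32 − 694.32 = 146
C = 146 + 0.66(7263) = 4939.58
S = 7263 − 4939.58 = 2323.42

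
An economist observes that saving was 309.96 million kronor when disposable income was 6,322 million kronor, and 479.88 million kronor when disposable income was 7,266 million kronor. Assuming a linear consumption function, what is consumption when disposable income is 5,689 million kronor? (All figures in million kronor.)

MPS = ΔS/ΔY = (479.88 − 309.96)/(7266 − 6322) = 169.92/944 = 0.18
MPC = 1 − MPS = 0.82
Autonomous saving = 309.96 − 0.18(6322) = -828, so a = 828
C = 828 + 0.82(5689) = 828 + 4664.98 = 5492.98

C = 5492.98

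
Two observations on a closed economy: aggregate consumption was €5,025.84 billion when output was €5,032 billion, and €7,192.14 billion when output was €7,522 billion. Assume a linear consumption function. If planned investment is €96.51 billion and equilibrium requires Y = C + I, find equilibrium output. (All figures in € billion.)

Y = 5727

MPC = (7192.14 − 5025.84)/(7522 − 5032) = 2166.3/2490 = 0.87
a = 5025.84 − 0.87(5032) = 648
Equilibrium: Y = 648 + 0.87Y + 96.51
0.13Y = 744.51, so Y = 744.51/0.13 = 5727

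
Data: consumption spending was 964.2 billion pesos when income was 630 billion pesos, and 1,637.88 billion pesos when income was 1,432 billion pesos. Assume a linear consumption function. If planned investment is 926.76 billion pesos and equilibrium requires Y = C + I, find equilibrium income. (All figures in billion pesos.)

Y = 8511

MPC = (1637.88 − 964.2)/(1432 − 630) = 673.68/802 = 0.84
a = 964.2 − 0.84(630) = 435
Equilibrium: Y = 435 + 0.84Y + 926.76
0.16Y = 1361.76, so Y = 1361.76/0.16 = 8511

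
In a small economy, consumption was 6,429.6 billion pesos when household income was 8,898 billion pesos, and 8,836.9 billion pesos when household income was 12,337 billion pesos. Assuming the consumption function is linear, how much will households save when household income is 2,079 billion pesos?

S = 422.7

MPC = (8836.9 − 6429.6)/(12337 − 8898) = 2407.3/3439 = 0.7
a = 6429.6 − 0.7(8898) = 6429.6 − 6228.6 = 201
C = 201 + 0.7(2079) = 1656.3
S = 2079 − 1656.3 = 422.7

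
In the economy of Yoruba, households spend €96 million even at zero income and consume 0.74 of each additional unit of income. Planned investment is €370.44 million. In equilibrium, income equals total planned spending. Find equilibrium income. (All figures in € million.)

Y = C + I = 96 + 0.74Y + 370.44
Y − 0.74Y = 466.44
0.26Y = 466.44, so Y = 466.44/0.26 = 1794

Y = 1794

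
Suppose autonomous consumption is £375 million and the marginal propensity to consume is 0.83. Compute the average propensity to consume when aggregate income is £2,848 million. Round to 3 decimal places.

APC = 0.962

C = 375 + 0.83(2848) = 2738.84
APC = C/Y = 2738.84/2848 = 0.962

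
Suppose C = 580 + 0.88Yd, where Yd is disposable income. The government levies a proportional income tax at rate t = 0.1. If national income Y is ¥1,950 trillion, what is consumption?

Yd = (1 − 0.1)(1950) = 0.9(1950) = 1755
C = 580 + 0.88(1755) = 580 + 1544.4 = 2124.4

C = 2124.4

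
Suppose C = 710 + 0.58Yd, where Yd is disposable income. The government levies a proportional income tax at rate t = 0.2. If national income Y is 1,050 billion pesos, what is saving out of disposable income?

S = -357.2

Yd = (1 − 0.2)(1050) = 0.8(1050) = 840
C = 710 + 0.58(840) = 710 + 487.2 = 1197.2
S = Yd − C = 840 − 1197.2 = -357.2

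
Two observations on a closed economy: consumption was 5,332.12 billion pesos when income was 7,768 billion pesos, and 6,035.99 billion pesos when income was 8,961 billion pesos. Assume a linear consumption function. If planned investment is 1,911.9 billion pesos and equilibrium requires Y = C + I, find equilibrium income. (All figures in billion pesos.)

MPC = (6035.99 − 5332.12)/(8961 − 7768) = 703.87/1193 = 0.59
a = 5332.12 − 0.59(7768) = 749
Equilibrium: Y = 749 + 0.59Y + 1911.9
0.41Y = 2660.9, so Y = 2660.9/0.41 = 6490

Y = 6490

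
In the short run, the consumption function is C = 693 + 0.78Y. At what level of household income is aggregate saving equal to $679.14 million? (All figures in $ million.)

Y = 6237

S = Y − C = -693 + 0.22Y
-693 + 0.22Y = 679.14, so 0.22Y = 1372.14 and Y = 6237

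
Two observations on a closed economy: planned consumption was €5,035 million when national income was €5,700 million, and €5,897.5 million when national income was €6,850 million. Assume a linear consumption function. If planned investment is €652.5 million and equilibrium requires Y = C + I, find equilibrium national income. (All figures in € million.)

Y = 5650

MPC = (5897.5 − 5035)/(6850 − 5700) = 862.5/1150 = 0.75
a = 5035 − 0.75(5700) = 760
Equilibrium: Y = 760 + 0.75Y + 652.5
0.25Y = 1412.5, so Y = 1412.5/0.25 = 5650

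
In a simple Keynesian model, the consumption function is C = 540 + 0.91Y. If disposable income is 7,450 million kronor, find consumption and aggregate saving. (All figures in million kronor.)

C = 540 + 0.91(7450) = 540 + 6779.5 = 7319.5
S = Y − C = 7450 − 7319.5 = 130.5

C = 7319.5; S = 130.5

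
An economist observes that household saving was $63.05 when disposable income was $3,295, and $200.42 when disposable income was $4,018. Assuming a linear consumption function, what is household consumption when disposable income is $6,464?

MPS = ΔS/ΔY = (200.42 − 63.05)/(4018 − 3295) = 137.37/723 = 0.19
MPC = 1 − MPS = 0.81
Autonomous saving = 63.05 − 0.19(3295) = -563, so a = 563
C = 563 + 0.81(6464) = 563 + 5235.84 = 5798.84

C = 5798.84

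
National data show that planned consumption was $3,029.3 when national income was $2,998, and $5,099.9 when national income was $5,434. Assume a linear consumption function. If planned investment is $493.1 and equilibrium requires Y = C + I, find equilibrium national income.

Y = 6494

MPC = (5099.9 − 3029.3)/(5434 − 2998) = 2070.6/2436 = 0.85
a = 3029.3 − 0.85(2998) = 481
Equilibrium: Y = 481 + 0.85Y + 493.1
0.15Y = 974.1, so Y = 974.1/0.15 = 6494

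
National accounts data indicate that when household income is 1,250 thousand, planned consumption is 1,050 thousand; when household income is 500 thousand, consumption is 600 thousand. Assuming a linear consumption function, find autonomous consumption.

a = 300

MPC = ΔC/ΔY = (1050 − 600)/(1250 − 500) = 450/750 = 0.6
a = C − MPC·Y = 600 − 0.6(500) = 600 − 300 = 300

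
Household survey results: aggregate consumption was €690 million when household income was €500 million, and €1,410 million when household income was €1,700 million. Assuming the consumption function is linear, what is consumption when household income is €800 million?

C = 870

MPC = (1410 − 690)/(1700 − 500) = 720/1200 = 0.6
a = 690 − 0.6(500) = 690 − 300 = 390
C = 390 + 0.6(800) = 390 + 480 = 870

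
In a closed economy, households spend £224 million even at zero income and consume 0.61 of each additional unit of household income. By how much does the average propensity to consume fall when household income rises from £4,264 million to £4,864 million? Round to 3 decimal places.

At Y = 4264: C = 224 + 0.61(4264) = 2825.04, APC = 2825.04/4264 = 0.6625
At Y = 4864: C = 3191.04, APC = 3191.04/4864 = 0.6561
Fall in APC = 0.6625 − 0.6561 = 0.0064 ≈ 0.006

ΔAPC = 0.006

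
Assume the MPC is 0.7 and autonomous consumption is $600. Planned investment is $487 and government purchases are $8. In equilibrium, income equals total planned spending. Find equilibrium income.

Y = C + I + G = 600 + 0.7Y + 487 + 8
Y − 0.7Y = 1095
0.3Y = 1095, so Y = 1095/0.3 = 3650

Y = 3650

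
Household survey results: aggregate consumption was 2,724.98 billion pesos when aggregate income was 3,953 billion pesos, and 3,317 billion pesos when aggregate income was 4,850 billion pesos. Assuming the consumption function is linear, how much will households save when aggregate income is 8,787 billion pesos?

S = 2871.58

MPC = (3317 − 2724.98)/(4850 − 3953) = 592.02/897 = 0.66
a = 2724.98 − 0.66(3953) = 2724.98 − 2608.98 = 116
C = 116 + 0.66(8787) = 5915.42
S = 8787 − 5915.42 = 2871.58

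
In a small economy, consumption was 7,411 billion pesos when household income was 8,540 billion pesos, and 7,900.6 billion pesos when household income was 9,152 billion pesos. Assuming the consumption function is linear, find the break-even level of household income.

MPC = (7900.6 − 7411)/(9152 − 8540) = 489.6/612 = 0.8
a = 7411 − 0.8(8540) = 7411 − 6832 = 579
Break-even: Y = a/(1−MPC) = 579/0.2 = 2895

Y = 2895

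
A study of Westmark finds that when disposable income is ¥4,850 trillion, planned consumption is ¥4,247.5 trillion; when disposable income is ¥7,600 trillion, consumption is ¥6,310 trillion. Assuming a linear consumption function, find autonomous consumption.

MPC = ΔC/ΔY = (6310 − 4247.5)/(7600 − 4850) = 2062.5/2750 = 0.75
a = C − MPC·Y = 4247.5 − 0.75(4850) = 4247.5 − 3637.5 = 610

a = 610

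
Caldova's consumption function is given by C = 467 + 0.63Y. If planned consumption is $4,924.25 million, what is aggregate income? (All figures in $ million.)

Y = 7075

467 + 0.63Y = 4924.25
0.63Y = 4457.25, so Y = 4457.25/0.63 = 7075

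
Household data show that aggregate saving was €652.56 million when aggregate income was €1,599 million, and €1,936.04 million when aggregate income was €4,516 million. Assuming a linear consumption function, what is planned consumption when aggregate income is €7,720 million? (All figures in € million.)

MPS = ΔS/ΔY = (1936.04 − 652.56)/(4516 − 1599) = 1283.48/2917 = 0.44
MPC = 1 − MPS = 0.56
Autonomous saving = 652.56 − 0.44(1599) = -51, so a = 51
C = 51 + 0.56(7720) = 51 + 4323.2 = 4374.2

C = 4374.2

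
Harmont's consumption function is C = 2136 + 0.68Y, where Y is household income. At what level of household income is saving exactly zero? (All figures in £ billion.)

At break-even, C = Y: 2136 + 0.68Y = Y
0.32Y = 2136, so Y = 2136/0.32 = 6675

Y = 6675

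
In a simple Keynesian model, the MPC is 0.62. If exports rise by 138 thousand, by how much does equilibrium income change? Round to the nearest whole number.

ΔY ≈ 363

The multiplier is 1/(1 − MPC) = 1/0.38.
ΔY = 138/0.38 = 363.16 ≈ 363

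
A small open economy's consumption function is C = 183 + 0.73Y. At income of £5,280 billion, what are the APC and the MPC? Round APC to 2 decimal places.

APC = 0.76; MPC = 0.73

MPC = 0.73 (the slope of the consumption function)
C = 183 + 0.73(5280) = 4037.4, so APC = 4037.4/5280 = 0.76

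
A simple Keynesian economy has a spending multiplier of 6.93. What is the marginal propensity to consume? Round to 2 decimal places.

k = 1/(1 − MPC), so 1 − MPC = 1/k = 1/6.93 = 0.1443
MPC = 1 − 0.1443 = 0.86

MPC = 0.86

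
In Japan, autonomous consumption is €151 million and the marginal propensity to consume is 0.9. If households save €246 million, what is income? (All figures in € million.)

S = Y − C = -151 + 0.1Y
-151 + 0.1Y = 246, so 0.1Y = 397 and Y = 3970

Y = 3970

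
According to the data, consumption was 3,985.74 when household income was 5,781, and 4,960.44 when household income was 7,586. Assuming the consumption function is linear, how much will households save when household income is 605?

S = -585.7

MPC = (4960.44 − 3985.74)/(7586 − 5781) = 974.7/1805 = 0.54
a = 3985.74 − 0.54(5781) = 3985.74 − 3121.74 = 864
C = 864 + 0.54(605) = 1190.7
S = 605 − 1190.7 = -585.7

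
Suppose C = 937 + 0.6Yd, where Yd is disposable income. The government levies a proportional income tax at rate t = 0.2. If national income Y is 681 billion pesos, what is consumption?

Yd = (1 − 0.2)(681) = 0.8(681) = 544.8
C = 937 + 0.6(544.8) = 937 + 326.88 = 1263.88

C = 1263.88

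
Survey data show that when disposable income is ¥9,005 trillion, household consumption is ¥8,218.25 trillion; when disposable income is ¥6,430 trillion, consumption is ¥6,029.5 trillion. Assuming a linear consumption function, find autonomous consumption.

a = 564

MPC = ΔC/ΔY = (8218.25 − 6029.5)/(9005 − 6430) = 2188.75/2575 = 0.85
a = C − MPC·Y = 6029.5 − 0.85(6430) = 6029.5 − 5465.5 = 564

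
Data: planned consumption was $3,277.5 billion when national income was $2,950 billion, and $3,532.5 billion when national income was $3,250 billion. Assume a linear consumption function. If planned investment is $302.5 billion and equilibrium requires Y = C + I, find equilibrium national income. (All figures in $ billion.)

MPC = (3532.5 − 3277.5)/(3250 − 2950) = 255/300 = 0.85
a = 3277.5 − 0.85(2950) = 770
Equilibrium: Y = 770 + 0.85Y + 302.5
0.15Y = 1072.5, so Y = 1072.5/0.15 = 7150

Y = 7150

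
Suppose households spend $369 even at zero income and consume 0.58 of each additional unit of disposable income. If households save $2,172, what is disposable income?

Y = 6050

S = Y − C = -369 + 0.42Y
-369 + 0.42Y = 2172, so 0.42Y = 2541 and Y = 6050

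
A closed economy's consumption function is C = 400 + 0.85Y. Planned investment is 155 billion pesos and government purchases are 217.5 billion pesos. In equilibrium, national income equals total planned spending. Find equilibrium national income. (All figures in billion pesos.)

Y = 5150

Y = C + I + G = 400 + 0.85Y + 155 + 217.5
Y − 0.85Y = 772.5
0.15Y = 772.5, so Y = 772.5/0.15 = 5150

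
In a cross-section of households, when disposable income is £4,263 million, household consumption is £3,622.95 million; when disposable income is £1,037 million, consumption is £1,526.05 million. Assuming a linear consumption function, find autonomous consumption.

MPC = ΔC/ΔY = (3622.95 − 1526.05)/(4263 − 1037) = 2096.9/3226 = 0.65
a = C − MPC·Y = 1526.05 − 0.65(1037) = 1526.05 − 674.05 = 852

a = 852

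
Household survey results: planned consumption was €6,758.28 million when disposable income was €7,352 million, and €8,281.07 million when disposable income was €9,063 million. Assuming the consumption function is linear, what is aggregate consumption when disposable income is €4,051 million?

C = 3820.39

MPC = (8281.07 − 6758.28)/(9063 − 7352) = 1522.79/1711 = 0.89
a = 6758.28 − 0.89(7352) = 6758.28 − 6543.28 = 215
C = 215 + 0.89(4051) = 215 + 3605.39 = 3820.39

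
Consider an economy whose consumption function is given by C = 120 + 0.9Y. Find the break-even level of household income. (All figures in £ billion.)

Y = 1200

At break-even, C = Y: 120 + 0.9Y = Y
0.1Y = 120, so Y = 120/0.1 = 1200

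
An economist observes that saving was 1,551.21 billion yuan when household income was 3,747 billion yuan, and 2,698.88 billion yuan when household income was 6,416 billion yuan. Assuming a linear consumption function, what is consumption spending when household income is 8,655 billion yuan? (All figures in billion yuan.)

MPS = ΔS/ΔY = (2698.88 − 1551.21)/(6416 − 3747) = 1147.67/2669 = 0.43
MPC = 1 − MPS = 0.57
Autonomous saving = 1551.21 − 0.43(3747) = -60, so a = 60
C = 60 + 0.57(8655) = 60 + 4933.35 = 4993.35

C = 4993.35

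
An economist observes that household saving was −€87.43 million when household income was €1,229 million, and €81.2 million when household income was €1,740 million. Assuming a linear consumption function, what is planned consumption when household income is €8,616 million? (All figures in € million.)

C = 6265.72

MPS = ΔS/ΔY = (81.2 − (-87.43))/(1740 − 1229) = 168.63/511 = 0.33
MPC = 1 − MPS = 0.67
Autonomous saving = -87.43 − 0.33(1229) = -493, so a = 493
C = 493 + 0.67(8616) = 493 + 5772.72 = 6265.72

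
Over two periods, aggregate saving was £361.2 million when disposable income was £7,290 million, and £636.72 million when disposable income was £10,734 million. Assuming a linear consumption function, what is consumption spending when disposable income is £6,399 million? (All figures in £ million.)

C = 6109.08

MPS = ΔS/ΔY = (636.72 − 361.2)/(10734 − 7290) = 275.52/3444 = 0.08
MPC = 1 − MPS = 0.92
Autonomous saving = 361.2 − 0.08(7290) = -222, so a = 222
C = 222 + 0.92(6399) = 222 + 5887.08 = 6109.08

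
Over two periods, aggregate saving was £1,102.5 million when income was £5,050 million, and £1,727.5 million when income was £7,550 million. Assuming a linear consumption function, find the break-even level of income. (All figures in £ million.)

MPS = ΔS/ΔY = (1727.5 − 1102.5)/(7550 − 5050) = 625/2500 = 0.25
MPC = 1 − MPS = 0.75
From S(5050) = 1102.5: −a + 0.25(5050) = 1102.5, so a = 1262.5 − 1102.5 = 160
Break-even (S = 0): Y = a/MPS = 160/0.25 = 640

Y = 640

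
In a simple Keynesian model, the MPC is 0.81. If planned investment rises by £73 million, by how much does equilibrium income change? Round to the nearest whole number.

The multiplier is 1/(1 − MPC) = 1/0.19.
ΔY = 73/0.19 = 384.21 ≈ 384

ΔY ≈ 384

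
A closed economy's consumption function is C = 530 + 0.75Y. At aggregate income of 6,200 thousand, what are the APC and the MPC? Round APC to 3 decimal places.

MPC = 0.75 (the slope of the consumption function)
C = 530 + 0.75(6200) = 5180, so APC = 5180/6200 = 0.835

APC = 0.835; MPC = 0.75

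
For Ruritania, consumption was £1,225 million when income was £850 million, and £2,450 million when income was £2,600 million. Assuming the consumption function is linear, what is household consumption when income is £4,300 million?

MPC = (2450 − 1225)/(2600 − 850) = 1225/1750 = 0.7
a = 1225 − 0.7(850) = 1225 − 595 = 630
C = 630 + 0.7(4300) = 630 + 3010 = 3640

C = 3640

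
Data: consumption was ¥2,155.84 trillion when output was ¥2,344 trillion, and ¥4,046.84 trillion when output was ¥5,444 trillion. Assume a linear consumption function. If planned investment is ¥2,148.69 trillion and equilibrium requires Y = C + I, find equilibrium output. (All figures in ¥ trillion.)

MPC = (4046.84 − 2155.84)/(5444 − 2344) = 1891/3100 = 0.61
a = 2155.84 − 0.61(2344) = 726
Equilibrium: Y = 726 + 0.61Y + 2148.69
0.39Y = 2874.69, so Y = 2874.69/0.39 = 7371

Y = 7371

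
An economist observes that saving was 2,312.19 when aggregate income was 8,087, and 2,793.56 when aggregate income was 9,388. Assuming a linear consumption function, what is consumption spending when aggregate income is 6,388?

MPS = ΔS/ΔY = (2793.56 − 2312.19)/(9388 − 8087) = 481.37/1301 = 0.37
MPC = 1 − MPS = 0.63
Autonomous saving = 2312.19 − 0.37(8087) = -680, so a = 680
C = 680 + 0.63(6388) = 680 + 4024.44 = 4704.44

C = 4704.44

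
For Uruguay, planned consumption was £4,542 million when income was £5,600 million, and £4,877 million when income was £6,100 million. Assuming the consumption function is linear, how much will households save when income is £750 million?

S = -542.5

MPC = (4877 − 4542)/(6100 − 5600) = 335/500 = 0.67
a = 4542 − 0.67(5600) = 4542 − 3752 = 790
C = 790 + 0.67(750) = 1292.5
S = 750 − 1292.5 = -542.5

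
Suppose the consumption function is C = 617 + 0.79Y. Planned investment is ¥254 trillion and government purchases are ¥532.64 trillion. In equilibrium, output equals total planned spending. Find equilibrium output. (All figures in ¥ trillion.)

Y = 6684

Y = C + I + G = 617 + 0.79Y + 254 + 532.64
Y − 0.79Y = 1403.64
0.21Y = 1403.64, so Y = 1403.64/0.21 = 6684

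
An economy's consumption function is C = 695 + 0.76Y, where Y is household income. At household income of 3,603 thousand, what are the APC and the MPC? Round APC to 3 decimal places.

APC = 0.953; MPC = 0.76

MPC = 0.76 (the slope of the consumption function)
C = 695 + 0.76(3603) = 3433.28, so APC = 3433.28/3603 = 0.953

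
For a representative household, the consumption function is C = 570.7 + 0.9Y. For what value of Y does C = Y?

At break-even, C = Y: 570.7 + 0.9Y = Y
0.1Y = 570.7, so Y = 570.7/0.1 = 5707

Y = 5707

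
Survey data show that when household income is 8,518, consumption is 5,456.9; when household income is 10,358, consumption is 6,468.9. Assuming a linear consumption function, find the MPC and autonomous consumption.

MPC = ΔC/ΔY = (6468.9 − 5456.9)/(10358 − 8518) = 1012/1840 = 0.55
a = C − MPC·Y = 5456.9 − 0.55(8518) = 5456.9 − 4684.9 = 772

MPC = 0.55; a = 772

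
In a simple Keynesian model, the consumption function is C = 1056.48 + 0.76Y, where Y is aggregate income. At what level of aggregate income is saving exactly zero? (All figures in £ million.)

Y = 4402

At break-even, C = Y: 1056.48 + 0.76Y = Y
0.24Y = 1056.48, so Y = 1056.48/0.24 = 4402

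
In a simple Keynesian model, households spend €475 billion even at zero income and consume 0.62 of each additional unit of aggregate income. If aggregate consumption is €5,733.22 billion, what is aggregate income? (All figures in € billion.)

Y = 8481

475 + 0.62Y = 5733.22
0.62Y = 5258.22, so Y = 5258.22/0.62 = 8481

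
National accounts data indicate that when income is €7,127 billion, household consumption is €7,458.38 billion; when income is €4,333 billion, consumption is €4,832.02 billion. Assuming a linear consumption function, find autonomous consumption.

a = 759

MPC = ΔC/ΔY = (7458.38 − 4832.02)/(7127 − 4333) = 2626.36/2794 = 0.94
a = C − MPC·Y = 4832.02 − 0.94(4333) = 4832.02 − 4073.02 = 759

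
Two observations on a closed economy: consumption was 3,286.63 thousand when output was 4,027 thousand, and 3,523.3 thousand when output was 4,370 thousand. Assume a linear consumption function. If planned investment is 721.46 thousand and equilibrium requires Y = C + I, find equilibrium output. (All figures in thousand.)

MPC = (3523.3 − 3286.63)/(4370 − 4027) = 236.67/343 = 0.69
a = 3286.63 − 0.69(4027) = 508
Equilibrium: Y = 508 + 0.69Y + 721.46
0.31Y = 1229.46, so Y = 1229.46/0.31 = 3966

Y = 3966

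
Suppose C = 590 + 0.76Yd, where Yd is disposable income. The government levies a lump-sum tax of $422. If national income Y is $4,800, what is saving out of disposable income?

Yd = Y − T = 4800 − 422 = 4378
C = 590 + 0.76(4378) = 590 + 3327.28 = 3917.28
S = Yd − C = 4378 − 3917.28 = 460.72

S = 460.72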